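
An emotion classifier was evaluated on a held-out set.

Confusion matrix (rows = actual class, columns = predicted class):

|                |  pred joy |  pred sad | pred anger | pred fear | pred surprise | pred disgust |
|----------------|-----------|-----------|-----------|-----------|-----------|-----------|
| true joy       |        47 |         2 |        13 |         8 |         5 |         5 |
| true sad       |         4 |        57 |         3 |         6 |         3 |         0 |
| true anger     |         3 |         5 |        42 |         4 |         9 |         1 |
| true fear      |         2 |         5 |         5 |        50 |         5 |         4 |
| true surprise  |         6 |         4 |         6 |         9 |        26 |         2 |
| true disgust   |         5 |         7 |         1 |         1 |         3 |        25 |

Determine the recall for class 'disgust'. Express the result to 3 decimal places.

0.595

Treat 'disgust' as positive and all other classes as negative.
recall = TP/(TP+FN).
disgust: TP=25, FN=5+7+1+1+3=17 → 25/42 = 0.5952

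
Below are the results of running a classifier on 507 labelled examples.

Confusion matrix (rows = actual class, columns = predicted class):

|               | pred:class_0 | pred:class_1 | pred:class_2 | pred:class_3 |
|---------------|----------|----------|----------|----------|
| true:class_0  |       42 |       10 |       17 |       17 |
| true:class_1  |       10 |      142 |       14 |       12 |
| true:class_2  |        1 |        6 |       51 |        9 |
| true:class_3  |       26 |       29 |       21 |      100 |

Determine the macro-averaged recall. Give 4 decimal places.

Per-class recall (TP/(TP+FN)):
  class_0: TP=42, FN=10+17+17=44 → 42/86 = 0.48837
  class_1: TP=142, FN=10+14+12=36 → 142/178 = 0.79775
  class_2: TP=51, FN=1+6+9=16 → 51/67 = 0.76119
  class_3: TP=100, FN=26+29+21=76 → 100/176 = 0.56818
Macro-recall = mean = (0.48837 + 0.79775 + 0.76119 + 0.56818) / 4 = 0.6539

0.6539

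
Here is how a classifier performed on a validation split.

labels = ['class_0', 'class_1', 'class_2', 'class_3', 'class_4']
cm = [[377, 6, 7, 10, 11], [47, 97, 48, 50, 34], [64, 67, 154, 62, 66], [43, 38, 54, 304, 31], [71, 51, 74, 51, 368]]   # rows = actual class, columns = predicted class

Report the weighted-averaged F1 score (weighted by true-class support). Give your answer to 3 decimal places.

0.586

Per-class F1 score (2·TP/(2·TP+FP+FN)):
  class_0: TP=377, FP=47+64+43+71=225, FN=6+7+10+11=34 → 754/1013 = 0.7443
  class_1: TP=97, FP=6+67+38+51=162, FN=47+48+50+34=179 → 194/535 = 0.3626
  class_2: TP=154, FP=7+48+54+74=183, FN=64+67+62+66=259 → 308/750 = 0.4107
  class_3: TP=304, FP=10+50+62+51=173, FN=43+38+54+31=166 → 608/947 = 0.6420
  class_4: TP=368, FP=11+34+66+31=142, FN=71+51+74+51=247 → 736/1125 = 0.6542
Weighted-F1 score = Σ (supportᵢ/N)·F1 scoreᵢ with N=2185: (411/2185)·0.7443 + (276/2185)·0.3626 + (413/2185)·0.4107 + (470/2185)·0.6420 + (615/2185)·0.6542 = 0.586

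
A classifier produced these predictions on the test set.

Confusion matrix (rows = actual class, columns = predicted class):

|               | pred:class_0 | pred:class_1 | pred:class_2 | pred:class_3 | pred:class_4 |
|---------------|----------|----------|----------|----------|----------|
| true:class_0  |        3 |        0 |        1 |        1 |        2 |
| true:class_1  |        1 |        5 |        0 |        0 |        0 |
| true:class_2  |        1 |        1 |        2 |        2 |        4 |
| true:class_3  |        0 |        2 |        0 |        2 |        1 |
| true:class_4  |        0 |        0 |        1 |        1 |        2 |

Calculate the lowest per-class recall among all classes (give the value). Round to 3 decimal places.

Per-class recall (TP/(TP+FN)):
  class_0: TP=3, FN=0+1+1+2=4 → 3/7 = 0.4286
  class_1: TP=5, FN=1+0+0+0=1 → 5/6 = 0.8333
  class_2: TP=2, FN=1+1+2+4=8 → 2/10 = 0.2000
  class_3: TP=2, FN=0+2+0+1=3 → 2/5 = 0.4000
  class_4: TP=2, FN=0+0+1+1=2 → 2/4 = 0.5000
Lowest is class 'class_2' with recall = 0.200.

0.200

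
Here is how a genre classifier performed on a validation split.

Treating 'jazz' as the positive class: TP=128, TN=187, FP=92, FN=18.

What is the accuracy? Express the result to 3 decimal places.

Accuracy = (TP+TN)/N = (128+187)/425 = 0.741

0.741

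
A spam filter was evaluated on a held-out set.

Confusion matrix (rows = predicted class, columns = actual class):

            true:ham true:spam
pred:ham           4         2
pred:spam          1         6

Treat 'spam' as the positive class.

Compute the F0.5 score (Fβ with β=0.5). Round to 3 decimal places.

0.833

Fβ = (1+β²)·TP / ((1+β²)·TP + β²·FN + FP), with β²=1/4
= 1.25·6 / (1.25·6 + 0.25·2 + 1) = 0.833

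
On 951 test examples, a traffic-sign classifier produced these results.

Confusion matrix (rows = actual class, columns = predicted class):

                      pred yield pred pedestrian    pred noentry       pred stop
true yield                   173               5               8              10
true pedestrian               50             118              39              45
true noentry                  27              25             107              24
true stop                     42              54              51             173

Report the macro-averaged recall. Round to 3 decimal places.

Per-class recall (TP/(TP+FN)):
  yield: TP=173, FN=5+8+10=23 → 173/196 = 0.8827
  pedestrian: TP=118, FN=50+39+45=134 → 118/252 = 0.4683
  noentry: TP=107, FN=27+25+24=76 → 107/183 = 0.5847
  stop: TP=173, FN=42+54+51=147 → 173/320 = 0.5406
Macro-recall = mean = (0.8827 + 0.4683 + 0.5847 + 0.5406) / 4 = 0.619

0.619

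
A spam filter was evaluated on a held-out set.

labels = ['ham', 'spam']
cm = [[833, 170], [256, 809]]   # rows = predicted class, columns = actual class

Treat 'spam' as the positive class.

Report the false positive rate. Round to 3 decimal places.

FPR = FP/(FP+TN) = 256/(256+833) = 0.235

0.235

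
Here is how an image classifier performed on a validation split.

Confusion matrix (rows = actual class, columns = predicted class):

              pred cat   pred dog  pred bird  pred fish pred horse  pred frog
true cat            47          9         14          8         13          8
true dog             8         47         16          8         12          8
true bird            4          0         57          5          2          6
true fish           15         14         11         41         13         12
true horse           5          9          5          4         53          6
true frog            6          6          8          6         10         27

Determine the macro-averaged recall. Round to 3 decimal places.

0.530

Per-class recall (TP/(TP+FN)):
  cat: TP=47, FN=9+14+8+13+8=52 → 47/99 = 0.4747
  dog: TP=47, FN=8+16+8+12+8=52 → 47/99 = 0.4747
  bird: TP=57, FN=4+0+5+2+6=17 → 57/74 = 0.7703
  fish: TP=41, FN=15+14+11+13+12=65 → 41/106 = 0.3868
  horse: TP=53, FN=5+9+5+4+6=29 → 53/82 = 0.6463
  frog: TP=27, FN=6+6+8+6+10=36 → 27/63 = 0.4286
Macro-recall = mean = (0.4747 + 0.4747 + 0.7703 + 0.3868 + 0.6463 + 0.4286) / 6 = 0.530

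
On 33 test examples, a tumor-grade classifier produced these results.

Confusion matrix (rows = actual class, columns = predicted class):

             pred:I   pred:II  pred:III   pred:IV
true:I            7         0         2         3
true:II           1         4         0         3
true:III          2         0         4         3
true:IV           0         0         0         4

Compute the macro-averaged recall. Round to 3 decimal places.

Per-class recall (TP/(TP+FN)):
  I: TP=7, FN=0+2+3=5 → 7/12 = 0.5833
  II: TP=4, FN=1+0+3=4 → 4/8 = 0.5000
  III: TP=4, FN=2+0+3=5 → 4/9 = 0.4444
  IV: TP=4, FN=0+0+0=0 → 4/4 = 1.0000
Macro-recall = mean = (0.5833 + 0.5000 + 0.4444 + 1.0000) / 4 = 0.632

0.632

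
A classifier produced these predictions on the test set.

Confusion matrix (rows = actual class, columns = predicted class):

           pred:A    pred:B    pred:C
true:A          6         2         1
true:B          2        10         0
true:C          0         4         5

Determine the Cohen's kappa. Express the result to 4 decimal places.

Observed agreement pₒ = trace/N = 21/30 = 0.70000
Expected agreement pₑ = Σ (rowᵢ·colᵢ)/N² = (9·8 + 12·16 + 9·6)/30² = 0.35333
κ = (pₒ − pₑ)/(1 − pₑ) = (0.70000 − 0.35333)/(1 − 0.35333) = 0.5361

0.5361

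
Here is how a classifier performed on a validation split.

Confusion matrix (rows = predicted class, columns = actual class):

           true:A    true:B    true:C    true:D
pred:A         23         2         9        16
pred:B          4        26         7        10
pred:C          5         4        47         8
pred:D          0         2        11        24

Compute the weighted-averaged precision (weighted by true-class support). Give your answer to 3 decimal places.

0.634

Per-class precision (TP/(TP+FP)):
  A: TP=23, FP=2+9+16=27 → 23/50 = 0.4600
  B: TP=26, FP=4+7+10=21 → 26/47 = 0.5532
  C: TP=47, FP=5+4+8=17 → 47/64 = 0.7344
  D: TP=24, FP=0+2+11=13 → 24/37 = 0.6486
Weighted-precision = Σ (supportᵢ/N)·precisionᵢ with N=198: (32/198)·0.4600 + (34/198)·0.5532 + (74/198)·0.7344 + (58/198)·0.6486 = 0.634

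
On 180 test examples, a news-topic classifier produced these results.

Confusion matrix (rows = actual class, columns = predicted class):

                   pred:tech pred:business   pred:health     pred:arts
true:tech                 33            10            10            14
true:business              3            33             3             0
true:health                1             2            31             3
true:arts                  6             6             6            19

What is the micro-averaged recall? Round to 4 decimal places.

0.6444

Micro-averaging pools counts across classes: ΣTP=116, ΣFP=64, ΣFN=64.
Micro-recall = TP/(TP+FN) on pooled counts = 0.6444 (equals overall accuracy in single-label multiclass).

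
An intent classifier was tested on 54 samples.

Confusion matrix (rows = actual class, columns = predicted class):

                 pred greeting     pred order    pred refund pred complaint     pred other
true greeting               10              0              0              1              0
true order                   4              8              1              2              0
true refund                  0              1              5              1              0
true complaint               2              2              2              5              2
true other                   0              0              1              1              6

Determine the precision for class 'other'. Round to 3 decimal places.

0.750

precision = TP/(TP+FP).
other: TP=6, FP=0+0+0+2=2 → 6/8 = 0.7500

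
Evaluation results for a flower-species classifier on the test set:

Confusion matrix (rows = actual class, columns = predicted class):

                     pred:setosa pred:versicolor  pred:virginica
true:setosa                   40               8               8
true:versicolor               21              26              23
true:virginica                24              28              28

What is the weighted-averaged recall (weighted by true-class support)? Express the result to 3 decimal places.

Per-class recall (TP/(TP+FN)):
  setosa: TP=40, FN=8+8=16 → 40/56 = 0.7143
  versicolor: TP=26, FN=21+23=44 → 26/70 = 0.3714
  virginica: TP=28, FN=24+28=52 → 28/80 = 0.3500
Weighted-recall = Σ (supportᵢ/N)·recallᵢ with N=206: (56/206)·0.7143 + (70/206)·0.3714 + (80/206)·0.3500 = 0.456

0.456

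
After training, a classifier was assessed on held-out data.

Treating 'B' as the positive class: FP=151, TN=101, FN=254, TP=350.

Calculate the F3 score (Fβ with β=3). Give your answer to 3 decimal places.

0.590

Fβ = (1+β²)·TP / ((1+β²)·TP + β²·FN + FP), with β²=9
= 10·350 / (10·350 + 9·254 + 151) = 0.590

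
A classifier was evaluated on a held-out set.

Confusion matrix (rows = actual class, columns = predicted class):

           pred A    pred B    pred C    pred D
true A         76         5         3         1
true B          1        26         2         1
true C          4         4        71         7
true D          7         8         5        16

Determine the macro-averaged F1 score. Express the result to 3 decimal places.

0.741

Per-class F1 score (2·TP/(2·TP+FP+FN)):
  A: TP=76, FP=1+4+7=12, FN=5+3+1=9 → 152/173 = 0.8786
  B: TP=26, FP=5+4+8=17, FN=1+2+1=4 → 52/73 = 0.7123
  C: TP=71, FP=3+2+5=10, FN=4+4+7=15 → 142/167 = 0.8503
  D: TP=16, FP=1+1+7=9, FN=7+8+5=20 → 32/61 = 0.5246
Macro-F1 score = mean = (0.8786 + 0.7123 + 0.8503 + 0.5246) / 4 = 0.741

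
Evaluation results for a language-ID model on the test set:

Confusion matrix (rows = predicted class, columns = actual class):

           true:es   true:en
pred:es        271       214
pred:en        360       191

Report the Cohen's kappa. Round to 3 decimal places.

-0.093

Observed agreement pₒ = trace/N = 462/1036 = 0.4459
Expected agreement pₑ = Σ (rowᵢ·colᵢ)/N² = (631·485 + 405·551)/1036² = 0.4931
κ = (pₒ − pₑ)/(1 − pₑ) = (0.4459 − 0.4931)/(1 − 0.4931) = -0.093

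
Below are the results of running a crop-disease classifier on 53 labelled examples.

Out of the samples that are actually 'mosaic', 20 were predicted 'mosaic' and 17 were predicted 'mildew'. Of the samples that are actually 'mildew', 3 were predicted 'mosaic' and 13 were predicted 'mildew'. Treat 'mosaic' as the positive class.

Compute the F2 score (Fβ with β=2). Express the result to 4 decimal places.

0.5848

Fβ = (1+β²)·TP / ((1+β²)·TP + β²·FN + FP), with β²=4
= 5·20 / (5·20 + 4·17 + 3) = 0.5848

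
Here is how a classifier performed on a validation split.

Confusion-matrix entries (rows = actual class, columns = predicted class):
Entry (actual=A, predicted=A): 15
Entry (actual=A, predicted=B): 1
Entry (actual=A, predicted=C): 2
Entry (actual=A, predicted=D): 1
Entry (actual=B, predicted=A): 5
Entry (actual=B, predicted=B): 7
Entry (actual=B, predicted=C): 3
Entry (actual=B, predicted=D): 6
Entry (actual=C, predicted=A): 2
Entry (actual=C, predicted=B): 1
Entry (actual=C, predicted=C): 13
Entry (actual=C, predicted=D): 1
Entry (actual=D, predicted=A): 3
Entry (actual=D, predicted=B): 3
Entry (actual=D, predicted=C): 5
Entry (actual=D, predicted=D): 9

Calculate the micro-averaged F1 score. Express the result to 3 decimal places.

Micro-averaging pools counts across classes: ΣTP=44, ΣFP=33, ΣFN=33.
Micro-F1 score = 2·TP/(2·TP+FP+FN) on pooled counts = 0.571 (equals overall accuracy in single-label multiclass).

0.571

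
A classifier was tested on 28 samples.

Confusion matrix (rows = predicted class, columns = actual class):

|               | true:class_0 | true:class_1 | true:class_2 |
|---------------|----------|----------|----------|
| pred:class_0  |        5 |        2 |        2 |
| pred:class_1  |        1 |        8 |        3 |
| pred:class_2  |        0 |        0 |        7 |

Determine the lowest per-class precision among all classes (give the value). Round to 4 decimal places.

0.5556

Per-class precision (TP/(TP+FP)):
  class_0: TP=5, FP=2+2=4 → 5/9 = 0.55556
  class_1: TP=8, FP=1+3=4 → 8/12 = 0.66667
  class_2: TP=7, FP=0+0=0 → 7/7 = 1.00000
Lowest is class 'class_0' with precision = 0.5556.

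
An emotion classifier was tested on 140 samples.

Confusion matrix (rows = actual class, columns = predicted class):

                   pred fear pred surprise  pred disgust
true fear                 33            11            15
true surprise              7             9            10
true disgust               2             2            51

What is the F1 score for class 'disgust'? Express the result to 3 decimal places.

F1 score = 2·TP/(2·TP+FP+FN).
disgust: TP=51, FP=15+10=25, FN=2+2=4 → 102/131 = 0.7786

0.779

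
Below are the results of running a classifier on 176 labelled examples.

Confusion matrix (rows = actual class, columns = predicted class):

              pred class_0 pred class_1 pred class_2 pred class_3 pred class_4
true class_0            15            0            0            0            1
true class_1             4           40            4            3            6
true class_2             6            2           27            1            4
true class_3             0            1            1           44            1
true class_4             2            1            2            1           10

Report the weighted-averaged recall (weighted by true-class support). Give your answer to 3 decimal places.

Per-class recall (TP/(TP+FN)):
  class_0: TP=15, FN=0+0+0+1=1 → 15/16 = 0.9375
  class_1: TP=40, FN=4+4+3+6=17 → 40/57 = 0.7018
  class_2: TP=27, FN=6+2+1+4=13 → 27/40 = 0.6750
  class_3: TP=44, FN=0+1+1+1=3 → 44/47 = 0.9362
  class_4: TP=10, FN=2+1+2+1=6 → 10/16 = 0.6250
Weighted-recall = Σ (supportᵢ/N)·recallᵢ with N=176: (16/176)·0.9375 + (57/176)·0.7018 + (40/176)·0.6750 + (47/176)·0.9362 + (16/176)·0.6250 = 0.773

0.773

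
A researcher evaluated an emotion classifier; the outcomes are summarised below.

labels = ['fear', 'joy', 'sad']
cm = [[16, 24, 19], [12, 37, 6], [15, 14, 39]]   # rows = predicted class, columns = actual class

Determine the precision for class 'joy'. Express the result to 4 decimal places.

Treat 'joy' as positive and all other classes as negative.
precision = TP/(TP+FP).
joy: TP=37, FP=12+6=18 → 37/55 = 0.67273

0.6727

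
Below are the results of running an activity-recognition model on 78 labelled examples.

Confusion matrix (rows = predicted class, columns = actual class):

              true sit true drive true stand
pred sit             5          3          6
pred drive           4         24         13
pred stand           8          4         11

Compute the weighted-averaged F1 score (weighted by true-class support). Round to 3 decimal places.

Per-class F1 score (2·TP/(2·TP+FP+FN)):
  sit: TP=5, FP=3+6=9, FN=4+8=12 → 10/31 = 0.3226
  drive: TP=24, FP=4+13=17, FN=3+4=7 → 48/72 = 0.6667
  stand: TP=11, FP=8+4=12, FN=6+13=19 → 22/53 = 0.4151
Weighted-F1 score = Σ (supportᵢ/N)·F1 scoreᵢ with N=78: (17/78)·0.3226 + (31/78)·0.6667 + (30/78)·0.4151 = 0.495

0.495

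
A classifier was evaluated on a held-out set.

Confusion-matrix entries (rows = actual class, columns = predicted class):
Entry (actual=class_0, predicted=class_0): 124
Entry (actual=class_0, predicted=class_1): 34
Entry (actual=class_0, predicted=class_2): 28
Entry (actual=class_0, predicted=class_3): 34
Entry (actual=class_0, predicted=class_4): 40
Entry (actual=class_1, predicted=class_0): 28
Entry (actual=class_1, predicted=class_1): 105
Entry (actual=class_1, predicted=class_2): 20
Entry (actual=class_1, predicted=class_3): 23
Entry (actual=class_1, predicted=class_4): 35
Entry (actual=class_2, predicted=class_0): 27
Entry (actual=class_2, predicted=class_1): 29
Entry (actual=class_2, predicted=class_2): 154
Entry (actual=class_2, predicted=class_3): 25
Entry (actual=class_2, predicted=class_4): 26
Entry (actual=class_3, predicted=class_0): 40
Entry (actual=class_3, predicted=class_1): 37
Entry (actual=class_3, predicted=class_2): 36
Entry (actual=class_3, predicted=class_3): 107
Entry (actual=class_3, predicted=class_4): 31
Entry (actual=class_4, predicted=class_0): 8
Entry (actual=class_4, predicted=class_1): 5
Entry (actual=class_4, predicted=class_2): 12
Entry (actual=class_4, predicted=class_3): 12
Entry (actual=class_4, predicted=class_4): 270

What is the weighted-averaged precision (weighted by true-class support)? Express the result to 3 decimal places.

Per-class precision (TP/(TP+FP)):
  class_0: TP=124, FP=28+27+40+8=103 → 124/227 = 0.5463
  class_1: TP=105, FP=34+29+37+5=105 → 105/210 = 0.5000
  class_2: TP=154, FP=28+20+36+12=96 → 154/250 = 0.6160
  class_3: TP=107, FP=34+23+25+12=94 → 107/201 = 0.5323
  class_4: TP=270, FP=40+35+26+31=132 → 270/402 = 0.6716
Weighted-precision = Σ (supportᵢ/N)·precisionᵢ with N=1290: (260/1290)·0.5463 + (211/1290)·0.5000 + (261/1290)·0.6160 + (251/1290)·0.5323 + (307/1290)·0.6716 = 0.580

0.580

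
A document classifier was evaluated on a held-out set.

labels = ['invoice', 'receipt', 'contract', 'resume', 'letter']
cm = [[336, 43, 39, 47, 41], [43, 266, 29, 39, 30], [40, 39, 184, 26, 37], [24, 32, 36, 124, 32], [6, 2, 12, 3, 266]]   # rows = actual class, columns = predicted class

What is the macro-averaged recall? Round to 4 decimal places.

0.6605

Per-class recall (TP/(TP+FN)):
  invoice: TP=336, FN=43+39+47+41=170 → 336/506 = 0.66403
  receipt: TP=266, FN=43+29+39+30=141 → 266/407 = 0.65356
  contract: TP=184, FN=40+39+26+37=142 → 184/326 = 0.56442
  resume: TP=124, FN=24+32+36+32=124 → 124/248 = 0.50000
  letter: TP=266, FN=6+2+12+3=23 → 266/289 = 0.92042
Macro-recall = mean = (0.66403 + 0.65356 + 0.56442 + 0.50000 + 0.92042) / 5 = 0.6605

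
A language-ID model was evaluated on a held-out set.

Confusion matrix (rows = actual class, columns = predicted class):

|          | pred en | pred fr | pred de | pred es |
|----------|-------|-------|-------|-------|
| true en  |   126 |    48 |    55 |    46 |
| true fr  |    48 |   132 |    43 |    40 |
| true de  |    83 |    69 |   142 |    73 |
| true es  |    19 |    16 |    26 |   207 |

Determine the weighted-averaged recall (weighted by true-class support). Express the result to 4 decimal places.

Per-class recall (TP/(TP+FN)):
  en: TP=126, FN=48+55+46=149 → 126/275 = 0.45818
  fr: TP=132, FN=48+43+40=131 → 132/263 = 0.50190
  de: TP=142, FN=83+69+73=225 → 142/367 = 0.38692
  es: TP=207, FN=19+16+26=61 → 207/268 = 0.77239
Weighted-recall = Σ (supportᵢ/N)·recallᵢ with N=1173: (275/1173)·0.45818 + (263/1173)·0.50190 + (367/1173)·0.38692 + (268/1173)·0.77239 = 0.5175

0.5175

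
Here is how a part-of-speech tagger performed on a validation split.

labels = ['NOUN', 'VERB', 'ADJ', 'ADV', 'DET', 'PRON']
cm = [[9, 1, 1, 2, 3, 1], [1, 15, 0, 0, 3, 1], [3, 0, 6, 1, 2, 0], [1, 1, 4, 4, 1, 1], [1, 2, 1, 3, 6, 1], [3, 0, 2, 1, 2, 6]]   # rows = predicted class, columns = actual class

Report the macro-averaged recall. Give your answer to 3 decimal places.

0.506

Per-class recall (TP/(TP+FN)):
  NOUN: TP=9, FN=1+3+1+1+3=9 → 9/18 = 0.5000
  VERB: TP=15, FN=1+0+1+2+0=4 → 15/19 = 0.7895
  ADJ: TP=6, FN=1+0+4+1+2=8 → 6/14 = 0.4286
  ADV: TP=4, FN=2+0+1+3+1=7 → 4/11 = 0.3636
  DET: TP=6, FN=3+3+2+1+2=11 → 6/17 = 0.3529
  PRON: TP=6, FN=1+1+0+1+1=4 → 6/10 = 0.6000
Macro-recall = mean = (0.5000 + 0.7895 + 0.4286 + 0.3636 + 0.3529 + 0.6000) / 6 = 0.506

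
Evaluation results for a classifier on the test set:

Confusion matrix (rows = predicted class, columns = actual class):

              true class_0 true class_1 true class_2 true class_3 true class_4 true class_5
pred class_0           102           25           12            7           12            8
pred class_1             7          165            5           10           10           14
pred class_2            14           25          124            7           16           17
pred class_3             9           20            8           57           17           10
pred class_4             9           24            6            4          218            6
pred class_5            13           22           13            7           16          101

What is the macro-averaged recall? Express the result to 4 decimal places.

0.6682

Per-class recall (TP/(TP+FN)):
  class_0: TP=102, FN=7+14+9+9+13=52 → 102/154 = 0.66234
  class_1: TP=165, FN=25+25+20+24+22=116 → 165/281 = 0.58719
  class_2: TP=124, FN=12+5+8+6+13=44 → 124/168 = 0.73810
  class_3: TP=57, FN=7+10+7+4+7=35 → 57/92 = 0.61957
  class_4: TP=218, FN=12+10+16+17+16=71 → 218/289 = 0.75433
  class_5: TP=101, FN=8+14+17+10+6=55 → 101/156 = 0.64744
Macro-recall = mean = (0.66234 + 0.58719 + 0.73810 + 0.61957 + 0.75433 + 0.64744) / 6 = 0.6682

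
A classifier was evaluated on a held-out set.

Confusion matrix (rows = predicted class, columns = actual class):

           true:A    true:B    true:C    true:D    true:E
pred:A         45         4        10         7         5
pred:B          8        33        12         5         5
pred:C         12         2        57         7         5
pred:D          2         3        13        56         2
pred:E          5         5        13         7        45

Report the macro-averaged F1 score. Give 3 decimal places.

0.640

Per-class F1 score (2·TP/(2·TP+FP+FN)):
  A: TP=45, FP=4+10+7+5=26, FN=8+12+2+5=27 → 90/143 = 0.6294
  B: TP=33, FP=8+12+5+5=30, FN=4+2+3+5=14 → 66/110 = 0.6000
  C: TP=57, FP=12+2+7+5=26, FN=10+12+13+13=48 → 114/188 = 0.6064
  D: TP=56, FP=2+3+13+2=20, FN=7+5+7+7=26 → 112/158 = 0.7089
  E: TP=45, FP=5+5+13+7=30, FN=5+5+5+2=17 → 90/137 = 0.6569
Macro-F1 score = mean = (0.6294 + 0.6000 + 0.6064 + 0.7089 + 0.6569) / 5 = 0.640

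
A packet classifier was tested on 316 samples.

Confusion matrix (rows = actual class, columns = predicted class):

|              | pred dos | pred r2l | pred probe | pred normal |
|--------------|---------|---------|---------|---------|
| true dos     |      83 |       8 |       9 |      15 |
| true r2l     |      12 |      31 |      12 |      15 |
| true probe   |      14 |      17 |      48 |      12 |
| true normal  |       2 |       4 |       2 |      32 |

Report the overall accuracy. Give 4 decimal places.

Accuracy = trace / total = (83+31+48+32=194) / 316 = 194/316 = 0.6139

0.6139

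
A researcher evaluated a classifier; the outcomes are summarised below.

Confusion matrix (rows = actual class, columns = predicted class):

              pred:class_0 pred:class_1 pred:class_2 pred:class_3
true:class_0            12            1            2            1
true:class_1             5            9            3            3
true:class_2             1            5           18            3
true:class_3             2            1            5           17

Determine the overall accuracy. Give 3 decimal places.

0.636

Accuracy = trace / total = (12+9+18+17=56) / 88 = 56/88 = 0.636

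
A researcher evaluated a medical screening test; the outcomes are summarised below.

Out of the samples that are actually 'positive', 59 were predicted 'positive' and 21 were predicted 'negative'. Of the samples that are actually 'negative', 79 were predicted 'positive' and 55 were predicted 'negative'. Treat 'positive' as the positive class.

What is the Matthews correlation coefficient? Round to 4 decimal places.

MCC = (TP·TN − FP·FN) / √((TP+FP)(TP+FN)(TN+FP)(TN+FN))
Numerator = 59·55 − 79·21 = 1586
Denominator = √(138·80·134·76) = √112431360 = 10603.3655
MCC = 1586 / 10603.3655 = 0.1496

0.1496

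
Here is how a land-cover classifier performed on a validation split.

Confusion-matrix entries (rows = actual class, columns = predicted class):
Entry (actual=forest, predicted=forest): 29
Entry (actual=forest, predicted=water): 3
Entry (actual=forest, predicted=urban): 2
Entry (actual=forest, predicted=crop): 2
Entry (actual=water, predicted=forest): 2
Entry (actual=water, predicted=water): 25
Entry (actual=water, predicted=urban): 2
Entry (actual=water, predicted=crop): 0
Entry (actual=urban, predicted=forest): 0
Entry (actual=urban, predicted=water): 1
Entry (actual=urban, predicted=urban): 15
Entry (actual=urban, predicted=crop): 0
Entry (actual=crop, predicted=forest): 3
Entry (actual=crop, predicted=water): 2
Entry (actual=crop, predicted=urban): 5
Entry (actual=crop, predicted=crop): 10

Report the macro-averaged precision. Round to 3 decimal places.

Per-class precision (TP/(TP+FP)):
  forest: TP=29, FP=2+0+3=5 → 29/34 = 0.8529
  water: TP=25, FP=3+1+2=6 → 25/31 = 0.8065
  urban: TP=15, FP=2+2+5=9 → 15/24 = 0.6250
  crop: TP=10, FP=2+0+0=2 → 10/12 = 0.8333
Macro-precision = mean = (0.8529 + 0.8065 + 0.6250 + 0.8333) / 4 = 0.779

0.779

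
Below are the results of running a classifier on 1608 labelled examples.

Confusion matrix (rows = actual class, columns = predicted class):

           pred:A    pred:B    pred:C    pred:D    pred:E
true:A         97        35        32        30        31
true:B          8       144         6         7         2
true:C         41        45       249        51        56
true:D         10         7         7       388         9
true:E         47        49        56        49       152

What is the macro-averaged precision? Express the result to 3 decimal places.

0.610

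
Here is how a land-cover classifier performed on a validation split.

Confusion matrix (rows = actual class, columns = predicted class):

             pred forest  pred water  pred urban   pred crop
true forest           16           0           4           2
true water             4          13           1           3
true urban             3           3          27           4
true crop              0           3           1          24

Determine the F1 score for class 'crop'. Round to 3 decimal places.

0.787

One-vs-rest for 'crop': TP = diagonal; FP = other classes predicted 'crop'; FN = 'crop' predicted as other.
F1 score = 2·TP/(2·TP+FP+FN).
crop: TP=24, FP=2+3+4=9, FN=0+3+1=4 → 48/61 = 0.7869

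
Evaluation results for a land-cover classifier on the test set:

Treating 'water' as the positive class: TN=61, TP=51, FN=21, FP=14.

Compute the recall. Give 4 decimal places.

0.7083

Recall = TP/(TP+FN) = 51/(51+21) = 51/72 = 0.7083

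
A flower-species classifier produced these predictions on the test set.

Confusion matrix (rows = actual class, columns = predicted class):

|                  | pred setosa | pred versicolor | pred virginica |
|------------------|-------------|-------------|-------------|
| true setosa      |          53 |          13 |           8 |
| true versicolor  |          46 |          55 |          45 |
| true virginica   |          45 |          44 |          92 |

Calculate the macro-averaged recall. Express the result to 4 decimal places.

0.5337

Per-class recall (TP/(TP+FN)):
  setosa: TP=53, FN=13+8=21 → 53/74 = 0.71622
  versicolor: TP=55, FN=46+45=91 → 55/146 = 0.37671
  virginica: TP=92, FN=45+44=89 → 92/181 = 0.50829
Macro-recall = mean = (0.71622 + 0.37671 + 0.50829) / 3 = 0.5337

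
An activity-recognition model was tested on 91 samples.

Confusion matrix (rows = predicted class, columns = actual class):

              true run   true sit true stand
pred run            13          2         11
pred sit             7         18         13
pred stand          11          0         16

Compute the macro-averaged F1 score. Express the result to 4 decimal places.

0.5181

Per-class F1 score (2·TP/(2·TP+FP+FN)):
  run: TP=13, FP=2+11=13, FN=7+11=18 → 26/57 = 0.45614
  sit: TP=18, FP=7+13=20, FN=2+0=2 → 36/58 = 0.62069
  stand: TP=16, FP=11+0=11, FN=11+13=24 → 32/67 = 0.47761
Macro-F1 score = mean = (0.45614 + 0.62069 + 0.47761) / 3 = 0.5181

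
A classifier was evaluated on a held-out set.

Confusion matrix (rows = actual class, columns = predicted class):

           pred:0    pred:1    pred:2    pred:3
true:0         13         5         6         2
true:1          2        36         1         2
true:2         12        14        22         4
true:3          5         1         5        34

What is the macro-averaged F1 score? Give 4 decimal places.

Per-class F1 score (2·TP/(2·TP+FP+FN)):
  0: TP=13, FP=2+12+5=19, FN=5+6+2=13 → 26/58 = 0.44828
  1: TP=36, FP=5+14+1=20, FN=2+1+2=5 → 72/97 = 0.74227
  2: TP=22, FP=6+1+5=12, FN=12+14+4=30 → 44/86 = 0.51163
  3: TP=34, FP=2+2+4=8, FN=5+1+5=11 → 68/87 = 0.78161
Macro-F1 score = mean = (0.44828 + 0.74227 + 0.51163 + 0.78161) / 4 = 0.6209

0.6209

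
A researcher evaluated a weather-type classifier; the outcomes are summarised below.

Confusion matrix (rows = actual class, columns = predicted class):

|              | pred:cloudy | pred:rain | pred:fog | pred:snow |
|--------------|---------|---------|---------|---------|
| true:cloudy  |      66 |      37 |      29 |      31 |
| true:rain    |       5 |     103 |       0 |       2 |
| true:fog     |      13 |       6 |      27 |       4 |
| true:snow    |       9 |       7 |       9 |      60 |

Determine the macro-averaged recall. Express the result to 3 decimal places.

0.647

Per-class recall (TP/(TP+FN)):
  cloudy: TP=66, FN=37+29+31=97 → 66/163 = 0.4049
  rain: TP=103, FN=5+0+2=7 → 103/110 = 0.9364
  fog: TP=27, FN=13+6+4=23 → 27/50 = 0.5400
  snow: TP=60, FN=9+7+9=25 → 60/85 = 0.7059
Macro-recall = mean = (0.4049 + 0.9364 + 0.5400 + 0.7059) / 4 = 0.647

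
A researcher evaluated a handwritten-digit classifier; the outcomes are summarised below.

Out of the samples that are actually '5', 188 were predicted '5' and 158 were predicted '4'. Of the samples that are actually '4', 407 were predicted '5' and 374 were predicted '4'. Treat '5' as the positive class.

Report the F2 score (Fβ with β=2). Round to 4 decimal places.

0.4750

Fβ = (1+β²)·TP / ((1+β²)·TP + β²·FN + FP), with β²=4
= 5·188 / (5·188 + 4·158 + 407) = 0.4750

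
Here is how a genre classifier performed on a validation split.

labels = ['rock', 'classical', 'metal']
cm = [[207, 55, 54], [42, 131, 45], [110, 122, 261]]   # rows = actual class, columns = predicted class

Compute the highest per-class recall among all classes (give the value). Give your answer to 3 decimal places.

Per-class recall (TP/(TP+FN)):
  rock: TP=207, FN=55+54=109 → 207/316 = 0.6551
  classical: TP=131, FN=42+45=87 → 131/218 = 0.6009
  metal: TP=261, FN=110+122=232 → 261/493 = 0.5294
Highest is class 'rock' with recall = 0.655.

0.655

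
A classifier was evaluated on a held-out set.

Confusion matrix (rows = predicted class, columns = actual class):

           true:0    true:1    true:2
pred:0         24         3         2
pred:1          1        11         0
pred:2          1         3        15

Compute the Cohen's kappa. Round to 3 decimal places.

0.741

Observed agreement pₒ = trace/N = 50/60 = 0.8333
Expected agreement pₑ = Σ (rowᵢ·colᵢ)/N² = (26·29 + 17·12 + 17·19)/60² = 0.3558
κ = (pₒ − pₑ)/(1 − pₑ) = (0.8333 − 0.3558)/(1 − 0.3558) = 0.741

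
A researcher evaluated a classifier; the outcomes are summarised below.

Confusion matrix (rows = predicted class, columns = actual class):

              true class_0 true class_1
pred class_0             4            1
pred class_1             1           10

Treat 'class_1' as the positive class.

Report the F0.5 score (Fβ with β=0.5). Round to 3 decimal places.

Fβ = (1+β²)·TP / ((1+β²)·TP + β²·FN + FP), with β²=1/4
= 1.25·10 / (1.25·10 + 0.25·1 + 1) = 0.909

0.909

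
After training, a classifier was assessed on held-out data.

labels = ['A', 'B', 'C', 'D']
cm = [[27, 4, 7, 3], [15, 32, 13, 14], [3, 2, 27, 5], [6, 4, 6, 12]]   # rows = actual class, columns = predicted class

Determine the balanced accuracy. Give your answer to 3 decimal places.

Balanced accuracy = mean of per-class recall.
  A: recall = 27/41 = 0.6585
  B: recall = 32/74 = 0.4324
  C: recall = 27/37 = 0.7297
  D: recall = 12/28 = 0.4286
Mean = (0.6585 + 0.4324 + 0.7297 + 0.4286) / 4 = 0.562

0.562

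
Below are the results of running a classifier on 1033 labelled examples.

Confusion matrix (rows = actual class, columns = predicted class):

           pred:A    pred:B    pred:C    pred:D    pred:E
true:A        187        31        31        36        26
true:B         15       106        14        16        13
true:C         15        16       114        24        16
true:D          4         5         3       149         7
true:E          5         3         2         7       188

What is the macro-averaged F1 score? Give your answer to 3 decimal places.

0.715

Per-class F1 score (2·TP/(2·TP+FP+FN)):
  A: TP=187, FP=15+15+4+5=39, FN=31+31+36+26=124 → 374/537 = 0.6965
  B: TP=106, FP=31+16+5+3=55, FN=15+14+16+13=58 → 212/325 = 0.6523
  C: TP=114, FP=31+14+3+2=50, FN=15+16+24+16=71 → 228/349 = 0.6533
  D: TP=149, FP=36+16+24+7=83, FN=4+5+3+7=19 → 298/400 = 0.7450
  E: TP=188, FP=26+13+16+7=62, FN=5+3+2+7=17 → 376/455 = 0.8264
Macro-F1 score = mean = (0.6965 + 0.6523 + 0.6533 + 0.7450 + 0.8264) / 5 = 0.715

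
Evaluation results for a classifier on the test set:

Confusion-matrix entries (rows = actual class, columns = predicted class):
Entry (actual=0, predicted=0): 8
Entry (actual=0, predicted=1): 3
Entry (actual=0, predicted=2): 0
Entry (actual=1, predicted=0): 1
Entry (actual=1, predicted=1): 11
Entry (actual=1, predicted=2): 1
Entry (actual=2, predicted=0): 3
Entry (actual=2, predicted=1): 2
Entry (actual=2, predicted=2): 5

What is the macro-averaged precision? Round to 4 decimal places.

0.7292

Per-class precision (TP/(TP+FP)):
  0: TP=8, FP=1+3=4 → 8/12 = 0.66667
  1: TP=11, FP=3+2=5 → 11/16 = 0.68750
  2: TP=5, FP=0+1=1 → 5/6 = 0.83333
Macro-precision = mean = (0.66667 + 0.68750 + 0.83333) / 3 = 0.7292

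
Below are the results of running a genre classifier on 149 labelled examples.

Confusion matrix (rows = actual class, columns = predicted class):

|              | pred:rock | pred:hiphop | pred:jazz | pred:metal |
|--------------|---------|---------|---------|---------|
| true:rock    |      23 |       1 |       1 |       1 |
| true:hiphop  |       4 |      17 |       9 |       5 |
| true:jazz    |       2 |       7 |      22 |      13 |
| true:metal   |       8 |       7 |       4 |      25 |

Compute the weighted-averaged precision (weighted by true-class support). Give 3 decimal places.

Per-class precision (TP/(TP+FP)):
  rock: TP=23, FP=4+2+8=14 → 23/37 = 0.6216
  hiphop: TP=17, FP=1+7+7=15 → 17/32 = 0.5313
  jazz: TP=22, FP=1+9+4=14 → 22/36 = 0.6111
  metal: TP=25, FP=1+5+13=19 → 25/44 = 0.5682
Weighted-precision = Σ (supportᵢ/N)·precisionᵢ with N=149: (26/149)·0.6216 + (35/149)·0.5313 + (44/149)·0.6111 + (44/149)·0.5682 = 0.582

0.582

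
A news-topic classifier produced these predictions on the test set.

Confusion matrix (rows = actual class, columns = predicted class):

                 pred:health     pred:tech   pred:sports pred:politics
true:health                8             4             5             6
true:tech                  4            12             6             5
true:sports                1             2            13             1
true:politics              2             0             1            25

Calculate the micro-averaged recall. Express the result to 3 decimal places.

0.611

Micro-averaging pools counts across classes: ΣTP=58, ΣFP=37, ΣFN=37.
Micro-recall = TP/(TP+FN) on pooled counts = 0.611 (equals overall accuracy in single-label multiclass).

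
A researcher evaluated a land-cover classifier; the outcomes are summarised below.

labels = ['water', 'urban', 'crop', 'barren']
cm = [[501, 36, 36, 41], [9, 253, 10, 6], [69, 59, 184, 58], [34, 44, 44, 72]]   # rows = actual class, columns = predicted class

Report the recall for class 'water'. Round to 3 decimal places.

0.816

recall = TP/(TP+FN).
water: TP=501, FN=36+36+41=113 → 501/614 = 0.8160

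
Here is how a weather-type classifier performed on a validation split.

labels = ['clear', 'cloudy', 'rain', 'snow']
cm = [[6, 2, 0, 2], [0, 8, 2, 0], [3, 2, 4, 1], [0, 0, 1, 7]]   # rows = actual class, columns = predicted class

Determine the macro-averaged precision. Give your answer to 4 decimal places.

Per-class precision (TP/(TP+FP)):
  clear: TP=6, FP=0+3+0=3 → 6/9 = 0.66667
  cloudy: TP=8, FP=2+2+0=4 → 8/12 = 0.66667
  rain: TP=4, FP=0+2+1=3 → 4/7 = 0.57143
  snow: TP=7, FP=2+0+1=3 → 7/10 = 0.70000
Macro-precision = mean = (0.66667 + 0.66667 + 0.57143 + 0.70000) / 4 = 0.6512

0.6512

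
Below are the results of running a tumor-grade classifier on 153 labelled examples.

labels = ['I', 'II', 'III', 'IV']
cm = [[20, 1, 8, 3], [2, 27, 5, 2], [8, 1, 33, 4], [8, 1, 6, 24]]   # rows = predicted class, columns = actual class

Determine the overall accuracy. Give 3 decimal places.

0.680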